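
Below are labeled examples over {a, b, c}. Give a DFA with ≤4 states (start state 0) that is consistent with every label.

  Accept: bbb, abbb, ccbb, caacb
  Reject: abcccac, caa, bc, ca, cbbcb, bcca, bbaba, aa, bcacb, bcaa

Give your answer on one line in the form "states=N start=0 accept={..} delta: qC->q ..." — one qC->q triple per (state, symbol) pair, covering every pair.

Fold the examples into a partial DFA from state 0: repeatedly fix the first undefined (state, symbol) met by the shortest-then-alphabetical prefix, trying targets in increasing order and rejecting any under which an Accept and a Reject string meet in one state with the same remainder; add a state when all current targets are rejected. Accepting states are where Accept strings end.
a: 0a undefined. 0a->0: ok.
b: 0b undefined. 0b->0: no, bbb/bbaba meet in 0. Open state 1: 0b->1.
c: 0c undefined. 0c->0: ok.
bb: 1b undefined. 1b->0: no, bbb/cbbcb meet in 1. 1b->1: ok.
bc: 1c undefined. 1c->0: no, bbb/cbbcb meet in 1. 1c->1: no, bbb/bc meet in 1. Open state 2: 1c->2.
bba: 1a undefined. 1a->0: ok.
bca: 2a undefined. 2a->0: no, bbb/bcacb meet in 1. 2a->1: ok.
bcc: 2c undefined. 2c->0: ok.
bcacb: 2b undefined. 2b->0: ok.
All examples now run through 3 states with every (state, symbol) defined. Accept strings end in {1}, Reject strings end in {0,2}; accept={1}.

states=3 start=0 accept={1} delta: 0a->0 0b->1 0c->0 1a->0 1b->1 1c->2 2a->1 2b->0 2c->0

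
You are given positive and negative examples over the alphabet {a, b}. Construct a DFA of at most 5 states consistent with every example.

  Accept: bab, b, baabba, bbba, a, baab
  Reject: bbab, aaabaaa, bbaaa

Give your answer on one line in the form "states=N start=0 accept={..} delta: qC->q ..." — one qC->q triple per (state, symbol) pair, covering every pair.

Fold the examples into a partial DFA from state 0: repeatedly fix the first undefined (state, symbol) met by the shortest-then-alphabetical prefix, trying targets in increasing order and rejecting any under which an Accept and a Reject string meet in one state with the same remainder; add a state when all current targets are rejected. Accepting states are where Accept strings end.
a: 0a undefined. 0a->0: ok.
b: 0b undefined. 0b->0: no, bab/bbab meet in 0. Open state 1: 0b->1.
ba: 1a undefined. 1a->0: no, a/aaabaaa meet in 0. 1a->1: no, b/aaabaaa meet in 1. Open state 2: 1a->2.
bb: 1b undefined. 1b->0: no, b/bbab meet in 1. 1b->1: no, bab/bbab meet in 2 with "b" left. 1b->2: no, baab/bbab meet in 2 with "ab" left. Open state 3: 1b->3.
baa: 2a undefined. 2a->0: no, a/aaabaaa meet in 0. 2a->1: ok.
bab: 2b undefined. 2b->0: ok.
bba: 3a undefined. 3a->0: no, bab/bbaaa meet in 0. 3a->1: no, b/bbaaa meet in 1. 3a->2: no, bab/bbab meet in 0. 3a->3: no, baab/bbaaa meet in 3. Open state 4: 3a->4.
bbb: 3b undefined. 3b->0: ok.
bbaa: 4a undefined. 4a->0: no, bab/bbaaa meet in 0. 4a->1: ok.
bbab: 4b undefined. 4b->0: no, bab/bbab meet in 0. 4b->1: no, b/bbab meet in 1. 4b->2: ok.
All examples now run through 5 states with every (state, symbol) defined. Accept strings end in {0,1,3}, Reject strings end in {2}; accept={0,1,3}.

states=5 start=0 accept={0,1,3} delta: 0a->0 0b->1 1a->2 1b->3 2a->1 2b->0 3a->4 3b->0 4a->1 4b->2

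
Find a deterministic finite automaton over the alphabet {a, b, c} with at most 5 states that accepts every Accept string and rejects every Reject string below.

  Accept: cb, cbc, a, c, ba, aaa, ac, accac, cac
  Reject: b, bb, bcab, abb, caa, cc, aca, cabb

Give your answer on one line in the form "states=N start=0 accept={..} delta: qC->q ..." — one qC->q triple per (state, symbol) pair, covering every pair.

Fold the examples into a partial DFA from state 0: repeatedly fix the first undefined (state, symbol) met by the shortest-then-alphabetical prefix, trying targets in increasing order and rejecting any under which an Accept and a Reject string meet in one state with the same remainder; add a state when all current targets are rejected. Accepting states are where Accept strings end.
a: 0a undefined. 0a->0: ok.
b: 0b undefined. 0b->0: no, a/b meet in 0. Open state 1: 0b->1.
c: 0c undefined. 0c->0: no, cb/b meet in 1. 0c->1: no, cb/bb meet in 1 with "b" left. Open state 2: 0c->2.
ba: 1a undefined. 1a->0: ok.
bb: 1b undefined. 1b->0: no, a/bb meet in 0. 1b->1: ok.
bc: 1c undefined. 1c->0: ok.
ca: 2a undefined. 2a->0: no, a/caa meet in 0. 2a->1: no, a/caa meet in 0. 2a->2: no, c/caa meet in 2. Open state 3: 2a->3.
cb: 2b undefined. 2b->0: ok.
cc: 2c undefined. 2c->0: no, cb/cc meet in 0. 2c->1: ok.
caa: 3a undefined. 3a->0: no, cb/caa meet in 0. 3a->1: ok.
cab: 3b undefined. 3b->0: ok.
cac: 3c undefined. 3c->0: ok.
All examples now run through 4 states with every (state, symbol) defined. Accept strings end in {0,2}, Reject strings end in {1,3}; accept={0,2}.

states=4 start=0 accept={0,2} delta: 0a->0 0b->1 0c->2 1a->0 1b->1 1c->0 2a->3 2b->0 2c->1 3a->1 3b->0 3c->0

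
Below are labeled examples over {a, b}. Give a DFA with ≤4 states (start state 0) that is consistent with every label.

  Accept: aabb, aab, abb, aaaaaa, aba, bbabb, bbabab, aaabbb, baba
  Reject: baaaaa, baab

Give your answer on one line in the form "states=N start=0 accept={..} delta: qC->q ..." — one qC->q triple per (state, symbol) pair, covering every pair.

states=4 start=0 accept={0,1,2} delta: 0a->0 0b->1 1a->2 1b->0 2a->3 2b->0 3a->1 3b->3

Grow the machine one transition at a time. Run the examples from 0; the earliest place one falls off (shortest prefix, ties alphabetical) gets sent to the lowest-numbered state that keeps every Accept/Reject pair distinguishable — a pair clashes when both reach the same state with identical unread suffix — and to a fresh state only if none does.
a: 0a undefined. 0a->0: ok.
b: 0b undefined. 0b->0: no, aabb/baaaaa meet in 0. Open state 1: 0b->1.
ba: 1a undefined. 1a->0: no, aab/baab meet in 1. 1a->1: no, aabb/baab meet in 1 with "b" left. Open state 2: 1a->2.
bb: 1b undefined. 1b->0: ok.
baa: 2a undefined. 2a->0: no, aabb/baaaaa meet in 0. 2a->1: no, aabb/baab meet in 0. 2a->2: no, aba/baaaaa meet in 2. Open state 3: 2a->3.
bab: 2b undefined. 2b->0: ok.
baaa: 3a undefined. 3a->0: no, aabb/baaaaa meet in 0. 3a->1: ok.
baab: 3b undefined. 3b->0: no, aabb/baab meet in 0. 3b->1: no, aab/baab meet in 1. 3b->2: no, aba/baab meet in 2. 3b->3: ok.
All examples now run through 4 states with every (state, symbol) defined. Accept strings end in {0,1,2}, Reject strings end in {3}; accept={0,1,2}.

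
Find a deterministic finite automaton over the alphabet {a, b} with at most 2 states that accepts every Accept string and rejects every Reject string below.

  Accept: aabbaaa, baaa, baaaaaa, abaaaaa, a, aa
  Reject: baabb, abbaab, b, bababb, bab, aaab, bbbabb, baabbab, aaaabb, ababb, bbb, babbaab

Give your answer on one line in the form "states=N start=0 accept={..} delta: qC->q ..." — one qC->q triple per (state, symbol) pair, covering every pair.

State merging on the prefix tree: take the shortest (then alphabetical) example prefix whose next move is undefined and point that move at state 0, else 1, else 2, ...; a target is out if some Accept/Reject pair would then sit in one state with the same input left (inseparable). If every existing state is out, open a new one.
a: 0a undefined. 0a->0: ok.
b: 0b undefined. 0b->0: no, aabbaaa/baabb meet in 0. Open state 1: 0b->1.
ba: 1a undefined. 1a->0: ok.
bb: 1b undefined. 1b->0: no, aabbaaa/baabb meet in 0. 1b->1: ok.
All examples now run through 2 states with every (state, symbol) defined. Accept strings end in {0}, Reject strings end in {1}; accept={0}.

states=2 start=0 accept={0} delta: 0a->0 0b->1 1a->0 1b->1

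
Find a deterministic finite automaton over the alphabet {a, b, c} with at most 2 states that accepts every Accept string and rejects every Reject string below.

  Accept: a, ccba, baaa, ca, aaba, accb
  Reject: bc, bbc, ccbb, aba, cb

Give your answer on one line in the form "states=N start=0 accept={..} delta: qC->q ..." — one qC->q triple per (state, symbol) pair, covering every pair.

State merging on the prefix tree: take the shortest (then alphabetical) example prefix whose next move is undefined and point that move at state 0, else 1, else 2, ...; a target is out if some Accept/Reject pair would then sit in one state with the same input left (inseparable). If every existing state is out, open a new one.
a: 0a undefined. 0a->0: no, aaba/aba meet in 0 with "ba" left. Open state 1: 0a->1.
b: 0b undefined. 0b->0: ok.
c: 0c undefined. 0c->0: ok.
aa: 1a undefined. 1a->0: ok.
ab: 1b undefined. 1b->0: no, a/aba meet in 1. 1b->1: ok.
ac: 1c undefined. 1c->0: no, accb/bc meet in 0. 1c->1: ok.
All examples now run through 2 states with every (state, symbol) defined. Accept strings end in {1}, Reject strings end in {0}; accept={1}.

states=2 start=0 accept={1} delta: 0a->1 0b->0 0c->0 1a->0 1b->1 1c->1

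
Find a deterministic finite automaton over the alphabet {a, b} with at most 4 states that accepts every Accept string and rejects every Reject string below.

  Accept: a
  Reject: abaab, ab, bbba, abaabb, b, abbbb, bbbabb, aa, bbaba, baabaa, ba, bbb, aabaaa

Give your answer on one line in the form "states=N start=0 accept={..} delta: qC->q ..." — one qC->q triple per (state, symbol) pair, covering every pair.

states=3 start=0 accept={1} delta: 0a->1 0b->2 1a->0 1b->0 2a->0 2b->2

Fold the examples into a partial DFA from state 0: repeatedly fix the first undefined (state, symbol) met by the shortest-then-alphabetical prefix, trying targets in increasing order and rejecting any under which an Accept and a Reject string meet in one state with the same remainder; add a state when all current targets are rejected. Accepting states are where Accept strings end.
a: 0a undefined. 0a->0: no, a/aa meet in 0. Open state 1: 0a->1.
b: 0b undefined. 0b->0: no, a/bbba meet in 1. 0b->1: no, a/b meet in 1. Open state 2: 0b->2.
aa: 1a undefined. 1a->0: ok.
ab: 1b undefined. 1b->0: ok.
ba: 2a undefined. 2a->0: ok.
bb: 2b undefined. 2b->0: no, a/bbaba meet in 1. 2b->1: no, a/bbba meet in 1. 2b->2: ok.
All examples now run through 3 states with every (state, symbol) defined. Accept strings end in {1}, Reject strings end in {0,2}; accept={1}.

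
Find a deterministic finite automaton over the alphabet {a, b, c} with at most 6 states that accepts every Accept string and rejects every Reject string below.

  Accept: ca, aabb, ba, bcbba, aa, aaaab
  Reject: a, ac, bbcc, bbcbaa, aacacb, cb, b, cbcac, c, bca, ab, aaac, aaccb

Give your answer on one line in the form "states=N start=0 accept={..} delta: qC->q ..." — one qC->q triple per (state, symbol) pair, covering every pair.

states=3 start=0 accept={2} delta: 0a->1 0b->1 0c->1 1a->2 1b->1 1c->0 2a->1 2b->2 2c->0

State merging on the prefix tree: take the shortest (then alphabetical) example prefix whose next move is undefined and point that move at state 0, else 1, else 2, ...; a target is out if some Accept/Reject pair would then sit in one state with the same input left (inseparable). If every existing state is out, open a new one.
a: 0a undefined. 0a->0: no, aa/a meet in 0. Open state 1: 0a->1.
b: 0b undefined. 0b->0: no, ca/bca meet in 0 with "ca" left. 0b->1: ok.
c: 0c undefined. 0c->0: no, ca/a meet in 1. 0c->1: ok.
aa: 1a undefined. 1a->0: no, aabb/aacacb meet in 1 with "b" left. 1a->1: no, ca/a meet in 1. Open state 2: 1a->2.
ab: 1b undefined. 1b->0: no, ca/bbcbaa meet in 2. 1b->1: ok.
ac: 1c undefined. 1c->0: ok.
aaa: 2a undefined. 2a->0: no, aaaab/a meet in 1. 2a->1: ok.
aab: 2b undefined. 2b->0: no, aabb/a meet in 1. 2b->1: no, aabb/a meet in 1. 2b->2: ok.
aac: 2c undefined. 2c->0: ok.
All examples now run through 3 states with every (state, symbol) defined. Accept strings end in {2}, Reject strings end in {0,1}; accept={2}.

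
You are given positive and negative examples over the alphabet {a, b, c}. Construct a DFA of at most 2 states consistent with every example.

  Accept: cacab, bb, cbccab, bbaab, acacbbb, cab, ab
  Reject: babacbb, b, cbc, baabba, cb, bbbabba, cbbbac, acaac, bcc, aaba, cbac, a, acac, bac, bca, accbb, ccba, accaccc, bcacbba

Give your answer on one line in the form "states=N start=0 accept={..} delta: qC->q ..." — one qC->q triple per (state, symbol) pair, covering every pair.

Grow the machine one transition at a time. Run the examples from 0; the earliest place one falls off (shortest prefix, ties alphabetical) gets sent to the lowest-numbered state that keeps every Accept/Reject pair distinguishable — a pair clashes when both reach the same state with identical unread suffix — and to a fresh state only if none does.
a: 0a undefined. 0a->0: no, ab/b meet in 0 with "b" left. Open state 1: 0a->1.
b: 0b undefined. 0b->0: no, bb/b meet in 0. 0b->1: ok.
c: 0c undefined. 0c->0: ok.
aa: 1a undefined. 1a->0: no, bb/babacbb meet in 1 with "b" left. 1a->1: ok.
ab: 1b undefined. 1b->0: ok.
ac: 1c undefined. 1c->0: no, cacab/babacbb meet in 0. 1c->1: ok.
All examples now run through 2 states with every (state, symbol) defined. Accept strings end in {0}, Reject strings end in {1}; accept={0}.

states=2 start=0 accept={0} delta: 0a->1 0b->1 0c->0 1a->1 1b->0 1c->1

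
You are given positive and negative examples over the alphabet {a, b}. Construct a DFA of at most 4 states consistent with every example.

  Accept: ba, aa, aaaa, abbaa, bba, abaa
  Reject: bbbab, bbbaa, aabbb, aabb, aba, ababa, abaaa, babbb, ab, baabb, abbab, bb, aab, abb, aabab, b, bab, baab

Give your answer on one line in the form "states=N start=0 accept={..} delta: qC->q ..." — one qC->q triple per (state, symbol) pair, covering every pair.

states=4 start=0 accept={0} delta: 0a->1 0b->2 1a->0 1b->3 2a->0 2b->2 3a->1 3b->3

Grow the machine one transition at a time. Run the examples from 0; the earliest place one falls off (shortest prefix, ties alphabetical) gets sent to the lowest-numbered state that keeps every Accept/Reject pair distinguishable — a pair clashes when both reach the same state with identical unread suffix — and to a fresh state only if none does.
a: 0a undefined. 0a->0: no, ba/aba meet in 0 with "ba" left. Open state 1: 0a->1.
b: 0b undefined. 0b->0: no, aa/bbbaa meet in 1 with "a" left. 0b->1: no, abbaa/bbbaa meet in 1 with "bbaa" left. Open state 2: 0b->2.
aa: 1a undefined. 1a->0: ok.
ab: 1b undefined. 1b->0: no, aa/ab meet in 0. 1b->1: no, ba/ababa meet in 2 with "a" left. 1b->2: no, ba/aba meet in 2 with "a" left. Open state 3: 1b->3.
ba: 2a undefined. 2a->0: ok.
bb: 2b undefined. 2b->0: no, ba/aabb meet in 0. 2b->1: no, abaa/bbbaa meet in 3 with "aa" left. 2b->2: ok.
aba: 3a undefined. 3a->0: no, ba/aba meet in 0. 3a->1: ok.
abb: 3b undefined. 3b->0: no, ba/baabb meet in 0. 3b->1: no, abbaa/bbbaa meet in 1. 3b->2: no, abbaa/bbbaa meet in 1. 3b->3: ok.
All examples now run through 4 states with every (state, symbol) defined. Accept strings end in {0}, Reject strings end in {1,2,3}; accept={0}.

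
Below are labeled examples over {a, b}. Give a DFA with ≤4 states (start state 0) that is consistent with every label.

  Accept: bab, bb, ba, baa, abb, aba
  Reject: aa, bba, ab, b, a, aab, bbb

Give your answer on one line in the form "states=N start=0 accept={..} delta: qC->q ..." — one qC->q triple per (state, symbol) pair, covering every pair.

states=4 start=0 accept={2,3} delta: 0a->0 0b->1 1a->2 1b->3 2a->2 2b->2 3a->0 3b->0

Grow the machine one transition at a time. Run the examples from 0; the earliest place one falls off (shortest prefix, ties alphabetical) gets sent to the lowest-numbered state that keeps every Accept/Reject pair distinguishable — a pair clashes when both reach the same state with identical unread suffix — and to a fresh state only if none does.
a: 0a undefined. 0a->0: ok.
b: 0b undefined. 0b->0: no, bab/aa meet in 0. Open state 1: 0b->1.
ba: 1a undefined. 1a->0: no, bab/ab meet in 1. 1a->1: no, ba/ab meet in 1. Open state 2: 1a->2.
bb: 1b undefined. 1b->0: no, bb/aa meet in 0. 1b->1: no, bb/ab meet in 1. 1b->2: no, bab/bbb meet in 2 with "b" left. Open state 3: 1b->3.
baa: 2a undefined. 2a->0: no, baa/aa meet in 0. 2a->1: no, baa/ab meet in 1. 2a->2: ok.
bab: 2b undefined. 2b->0: no, bab/aa meet in 0. 2b->1: no, bab/ab meet in 1. 2b->2: ok.
bba: 3a undefined. 3a->0: ok.
bbb: 3b undefined. 3b->0: ok.
All examples now run through 4 states with every (state, symbol) defined. Accept strings end in {2,3}, Reject strings end in {0,1}; accept={2,3}.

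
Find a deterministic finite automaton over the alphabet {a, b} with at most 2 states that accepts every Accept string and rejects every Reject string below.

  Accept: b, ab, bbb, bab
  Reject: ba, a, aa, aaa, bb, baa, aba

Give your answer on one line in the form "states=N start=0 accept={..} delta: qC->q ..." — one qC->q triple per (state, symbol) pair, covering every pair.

Grow the machine one transition at a time. Run the examples from 0; the earliest place one falls off (shortest prefix, ties alphabetical) gets sent to the lowest-numbered state that keeps every Accept/Reject pair distinguishable — a pair clashes when both reach the same state with identical unread suffix — and to a fresh state only if none does.
a: 0a undefined. 0a->0: ok.
b: 0b undefined. 0b->0: no, b/ba meet in 0. Open state 1: 0b->1.
ba: 1a undefined. 1a->0: ok.
bb: 1b undefined. 1b->0: ok.
All examples now run through 2 states with every (state, symbol) defined. Accept strings end in {1}, Reject strings end in {0}; accept={1}.

states=2 start=0 accept={1} delta: 0a->0 0b->1 1a->0 1b->0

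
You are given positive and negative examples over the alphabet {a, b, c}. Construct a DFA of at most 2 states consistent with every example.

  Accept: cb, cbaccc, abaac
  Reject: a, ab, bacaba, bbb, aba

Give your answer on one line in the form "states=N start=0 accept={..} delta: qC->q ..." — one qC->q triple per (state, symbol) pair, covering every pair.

Fold the examples into a partial DFA from state 0: repeatedly fix the first undefined (state, symbol) met by the shortest-then-alphabetical prefix, trying targets in increasing order and rejecting any under which an Accept and a Reject string meet in one state with the same remainder; add a state when all current targets are rejected. Accepting states are where Accept strings end.
a: 0a undefined. 0a->0: ok.
b: 0b undefined. 0b->0: ok.
c: 0c undefined. 0c->0: no, cb/a meet in 0. Open state 1: 0c->1.
cb: 1b undefined. 1b->0: no, cb/a meet in 0. 1b->1: ok.
cba: 1a undefined. 1a->0: ok.
cbacc: 1c undefined. 1c->0: ok.
All examples now run through 2 states with every (state, symbol) defined. Accept strings end in {1}, Reject strings end in {0}; accept={1}.

states=2 start=0 accept={1} delta: 0a->0 0b->0 0c->1 1a->0 1b->1 1c->0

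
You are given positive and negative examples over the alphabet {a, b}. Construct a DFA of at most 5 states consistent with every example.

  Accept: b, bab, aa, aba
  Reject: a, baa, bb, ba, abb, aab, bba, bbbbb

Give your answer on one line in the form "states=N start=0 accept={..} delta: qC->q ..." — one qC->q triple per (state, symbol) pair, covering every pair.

Grow the machine one transition at a time. Run the examples from 0; the earliest place one falls off (shortest prefix, ties alphabetical) gets sent to the lowest-numbered state that keeps every Accept/Reject pair distinguishable — a pair clashes when both reach the same state with identical unread suffix — and to a fresh state only if none does.
a: 0a undefined. 0a->0: no, b/aab meet in 0 with "b" left. Open state 1: 0a->1.
b: 0b undefined. 0b->0: no, b/bb meet in 0. 0b->1: no, b/a meet in 1. Open state 2: 0b->2.
aa: 1a undefined. 1a->0: no, b/aab meet in 2. 1a->1: no, aa/a meet in 1. 1a->2: ok.
ab: 1b undefined. 1b->0: no, b/abb meet in 2. 1b->1: ok.
ba: 2a undefined. 2a->0: ok.
bb: 2b undefined. 2b->0: no, b/bbbbb meet in 2. 2b->1: no, b/bba meet in 2. 2b->2: no, b/bb meet in 2. Open state 3: 2b->3.
bba: 3a undefined. 3a->0: ok.
bbb: 3b undefined. 3b->0: ok.
All examples now run through 4 states with every (state, symbol) defined. Accept strings end in {2}, Reject strings end in {0,1,3}; accept={2}.

states=4 start=0 accept={2} delta: 0a->1 0b->2 1a->2 1b->1 2a->0 2b->3 3a->0 3b->0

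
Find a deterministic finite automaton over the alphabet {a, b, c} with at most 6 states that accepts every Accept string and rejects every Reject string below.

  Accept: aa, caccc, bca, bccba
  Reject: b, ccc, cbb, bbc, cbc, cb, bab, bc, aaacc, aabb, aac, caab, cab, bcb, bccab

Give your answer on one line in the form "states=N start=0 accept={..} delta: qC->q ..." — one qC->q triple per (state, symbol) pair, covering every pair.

states=4 start=0 accept={0} delta: 0a->0 0b->1 0c->1 1a->1 1b->1 1c->2 2a->0 2b->1 2c->3 3a->0 3b->0 3c->0

State merging on the prefix tree: take the shortest (then alphabetical) example prefix whose next move is undefined and point that move at state 0, else 1, else 2, ...; a target is out if some Accept/Reject pair would then sit in one state with the same input left (inseparable). If every existing state is out, open a new one.
a: 0a undefined. 0a->0: ok.
b: 0b undefined. 0b->0: no, aa/b meet in 0. Open state 1: 0b->1.
c: 0c undefined. 0c->0: no, aa/ccc meet in 0. 0c->1: ok.
ba: 1a undefined. 1a->0: no, caccc/ccc meet in 1 with "cc" left. 1a->1: ok.
bb: 1b undefined. 1b->0: no, aa/cb meet in 0. 1b->1: ok.
bc: 1c undefined. 1c->0: no, aa/bbc meet in 0. 1c->1: no, caccc/b meet in 1. Open state 2: 1c->2.
bca: 2a undefined. 2a->0: ok.
bcb: 2b undefined. 2b->0: no, aa/bcb meet in 0. 2b->1: ok.
bcc: 2c undefined. 2c->0: no, aa/ccc meet in 0. 2c->1: no, caccc/bbc meet in 2. 2c->2: no, caccc/ccc meet in 2. Open state 3: 2c->3.
bcca: 3a undefined. 3a->0: ok.
bccb: 3b undefined. 3b->0: ok.
caccc: 3c undefined. 3c->0: ok.
All examples now run through 4 states with every (state, symbol) defined. Accept strings end in {0}, Reject strings end in {1,2,3}; accept={0}.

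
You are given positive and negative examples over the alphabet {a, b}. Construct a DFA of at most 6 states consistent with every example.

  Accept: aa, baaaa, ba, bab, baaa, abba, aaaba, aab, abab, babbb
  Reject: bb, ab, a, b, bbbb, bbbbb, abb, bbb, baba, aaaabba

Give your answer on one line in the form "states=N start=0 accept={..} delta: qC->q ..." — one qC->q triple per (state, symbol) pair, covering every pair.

states=5 start=0 accept={0,2,4} delta: 0a->1 0b->1 1a->2 1b->1 2a->3 2b->2 3a->4 3b->1 4a->0 4b->2

Grow the machine one transition at a time. Run the examples from 0; the earliest place one falls off (shortest prefix, ties alphabetical) gets sent to the lowest-numbered state that keeps every Accept/Reject pair distinguishable — a pair clashes when both reach the same state with identical unread suffix — and to a fresh state only if none does.
a: 0a undefined. 0a->0: no, aa/a meet in 0. Open state 1: 0a->1.
b: 0b undefined. 0b->0: no, ba/a meet in 1. 0b->1: ok.
aa: 1a undefined. 1a->0: no, aa/baba meet in 0. 1a->1: no, aa/a meet in 1. Open state 2: 1a->2.
ab: 1b undefined. 1b->0: no, abab/bb meet in 0. 1b->1: ok.
aaa: 2a undefined. 2a->0: no, aa/aaaabba meet in 2. 2a->1: no, baaaa/bb meet in 1. 2a->2: no, aaaba/baba meet in 2 with "ba" left. Open state 3: 2a->3.
aab: 2b undefined. 2b->0: no, babbb/bb meet in 1. 2b->1: no, aa/baba meet in 2. 2b->2: ok.
aaaa: 3a undefined. 3a->0: no, aa/aaaabba meet in 2. 3a->1: no, aa/aaaabba meet in 2. 3a->2: no, baaaa/baba meet in 3. 3a->3: no, baaaa/baba meet in 3. Open state 4: 3a->4.
aaab: 3b undefined. 3b->0: no, aaaba/bb meet in 1. 3b->1: ok.
aaaab: 4b undefined. 4b->0: no, aa/aaaabba meet in 2. 4b->1: no, aa/aaaabba meet in 2. 4b->2: ok.
baaaa: 4a undefined. 4a->0: ok.
All examples now run through 5 states with every (state, symbol) defined. Accept strings end in {0,2,4}, Reject strings end in {1,3}; accept={0,2,4}.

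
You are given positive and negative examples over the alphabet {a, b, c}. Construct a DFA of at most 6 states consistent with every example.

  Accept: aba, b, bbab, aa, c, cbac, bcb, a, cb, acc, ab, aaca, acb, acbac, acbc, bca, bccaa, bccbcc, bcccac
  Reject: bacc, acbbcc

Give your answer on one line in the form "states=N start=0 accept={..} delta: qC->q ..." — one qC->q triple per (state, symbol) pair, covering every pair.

Fold the examples into a partial DFA from state 0: repeatedly fix the first undefined (state, symbol) met by the shortest-then-alphabetical prefix, trying targets in increasing order and rejecting any under which an Accept and a Reject string meet in one state with the same remainder; add a state when all current targets are rejected. Accepting states are where Accept strings end.
a: 0a undefined. 0a->0: ok.
b: 0b undefined. 0b->0: no, acc/bacc meet in 0 with "cc" left. Open state 1: 0b->1.
c: 0c undefined. 0c->0: ok.
ba: 1a undefined. 1a->0: no, aba/bacc meet in 0. 1a->1: ok.
bb: 1b undefined. 1b->0: no, aa/acbbcc meet in 0. 1b->1: ok.
bc: 1c undefined. 1c->0: no, aa/bacc meet in 0. 1c->1: no, aba/bacc meet in 1. Open state 2: 1c->2.
bca: 2a undefined. 2a->0: ok.
bcb: 2b undefined. 2b->0: ok.
bcc: 2c undefined. 2c->0: no, aa/bacc meet in 0. 2c->1: no, aba/bacc meet in 1. 2c->2: no, cbac/bacc meet in 2. Open state 3: 2c->3.
bcca: 3a undefined. 3a->0: ok.
bccb: 3b undefined. 3b->0: ok.
bccc: 3c undefined. 3c->0: ok.
All examples now run through 4 states with every (state, symbol) defined. Accept strings end in {0,1,2}, Reject strings end in {3}; accept={0,1,2}.

states=4 start=0 accept={0,1,2} delta: 0a->0 0b->1 0c->0 1a->1 1b->1 1c->2 2a->0 2b->0 2c->3 3a->0 3b->0 3c->0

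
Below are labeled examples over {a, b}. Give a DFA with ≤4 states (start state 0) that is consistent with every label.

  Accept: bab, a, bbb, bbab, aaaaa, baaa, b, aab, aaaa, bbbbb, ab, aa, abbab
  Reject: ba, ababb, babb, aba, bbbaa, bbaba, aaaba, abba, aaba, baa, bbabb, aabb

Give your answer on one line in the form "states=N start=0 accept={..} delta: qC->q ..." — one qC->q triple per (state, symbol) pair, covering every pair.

State merging on the prefix tree: take the shortest (then alphabetical) example prefix whose next move is undefined and point that move at state 0, else 1, else 2, ...; a target is out if some Accept/Reject pair would then sit in one state with the same input left (inseparable). If every existing state is out, open a new one.
a: 0a undefined. 0a->0: ok.
b: 0b undefined. 0b->0: no, bab/ba meet in 0. Open state 1: 0b->1.
ba: 1a undefined. 1a->0: no, a/ba meet in 0. 1a->1: no, bab/aabb meet in 1 with "b" left. Open state 2: 1a->2.
bb: 1b undefined. 1b->0: no, a/abba meet in 0. 1b->1: no, bbb/aabb meet in 1. 1b->2: ok.
baa: 2a undefined. 2a->0: no, a/abba meet in 0. 2a->1: no, bab/bbabb meet in 2 with "b" left. 2a->2: no, baaa/ba meet in 2. Open state 3: 2a->3.
bab: 2b undefined. 2b->0: no, bab/bbbaa meet in 0. 2b->1: ok.
baaa: 3a undefined. 3a->0: ok.
bbab: 3b undefined. 3b->0: no, bab/bbabb meet in 1. 3b->1: ok.
All examples now run through 4 states with every (state, symbol) defined. Accept strings end in {0,1}, Reject strings end in {2,3}; accept={0,1}.

states=4 start=0 accept={0,1} delta: 0a->0 0b->1 1a->2 1b->2 2a->3 2b->1 3a->0 3b->1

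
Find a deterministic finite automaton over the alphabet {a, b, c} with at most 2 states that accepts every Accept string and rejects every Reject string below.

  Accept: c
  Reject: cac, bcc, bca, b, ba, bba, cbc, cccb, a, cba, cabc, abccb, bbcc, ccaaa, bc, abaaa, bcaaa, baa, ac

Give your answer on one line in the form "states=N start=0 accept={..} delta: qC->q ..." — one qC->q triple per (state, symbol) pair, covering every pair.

Fold the examples into a partial DFA from state 0: repeatedly fix the first undefined (state, symbol) met by the shortest-then-alphabetical prefix, trying targets in increasing order and rejecting any under which an Accept and a Reject string meet in one state with the same remainder; add a state when all current targets are rejected. Accepting states are where Accept strings end.
a: 0a undefined. 0a->0: no, c/ac meet in 0 with "c" left. Open state 1: 0a->1.
b: 0b undefined. 0b->0: no, c/bc meet in 0 with "c" left. 0b->1: ok.
c: 0c undefined. 0c->0: ok.
ab: 1b undefined. 1b->0: no, c/cabc meet in 0. 1b->1: ok.
ac: 1c undefined. 1c->0: no, c/cac meet in 0. 1c->1: ok.
ba: 1a undefined. 1a->0: no, c/bca meet in 0. 1a->1: ok.
All examples now run through 2 states with every (state, symbol) defined. Accept strings end in {0}, Reject strings end in {1}; accept={0}.

states=2 start=0 accept={0} delta: 0a->1 0b->1 0c->0 1a->1 1b->1 1c->1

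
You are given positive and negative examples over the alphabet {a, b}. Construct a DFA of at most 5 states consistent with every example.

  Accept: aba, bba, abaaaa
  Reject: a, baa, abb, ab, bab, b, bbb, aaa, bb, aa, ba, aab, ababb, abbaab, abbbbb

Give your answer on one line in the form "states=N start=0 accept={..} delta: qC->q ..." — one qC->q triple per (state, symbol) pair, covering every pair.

Fold the examples into a partial DFA from state 0: repeatedly fix the first undefined (state, symbol) met by the shortest-then-alphabetical prefix, trying targets in increasing order and rejecting any under which an Accept and a Reject string meet in one state with the same remainder; add a state when all current targets are rejected. Accepting states are where Accept strings end.
a: 0a undefined. 0a->0: no, aba/ba meet in 0 with "ba" left. Open state 1: 0a->1.
b: 0b undefined. 0b->0: no, bba/a meet in 1. 0b->1: ok.
aa: 1a undefined. 1a->0: ok.
ab: 1b undefined. 1b->0: no, aba/a meet in 1. 1b->1: no, aba/aa meet in 0. Open state 2: 1b->2.
aba: 2a undefined. 2a->0: no, aba/aa meet in 0. 2a->1: no, aba/a meet in 1. 2a->2: no, aba/ab meet in 2. Open state 3: 2a->3.
abb: 2b undefined. 2b->0: ok.
abaa: 3a undefined. 3a->0: no, abaaaa/abb meet in 0. 3a->1: no, abaaaa/a meet in 1. 3a->2: no, abaaaa/ab meet in 2. 3a->3: ok.
abab: 3b undefined. 3b->0: ok.
All examples now run through 4 states with every (state, symbol) defined. Accept strings end in {3}, Reject strings end in {0,1,2}; accept={3}.

states=4 start=0 accept={3} delta: 0a->1 0b->1 1a->0 1b->2 2a->3 2b->0 3a->3 3b->0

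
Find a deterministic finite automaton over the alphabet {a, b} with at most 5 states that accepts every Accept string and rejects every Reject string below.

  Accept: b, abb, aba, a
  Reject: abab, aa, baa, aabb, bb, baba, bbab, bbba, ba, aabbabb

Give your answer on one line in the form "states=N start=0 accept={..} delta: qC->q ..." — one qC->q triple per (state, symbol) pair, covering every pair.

states=3 start=0 accept={1} delta: 0a->1 0b->1 1a->2 1b->0 2a->0 2b->2

Fold the examples into a partial DFA from state 0: repeatedly fix the first undefined (state, symbol) met by the shortest-then-alphabetical prefix, trying targets in increasing order and rejecting any under which an Accept and a Reject string meet in one state with the same remainder; add a state when all current targets are rejected. Accepting states are where Accept strings end.
a: 0a undefined. 0a->0: no, abb/aabb meet in 0 with "bb" left. Open state 1: 0a->1.
b: 0b undefined. 0b->0: no, b/bb meet in 0. 0b->1: ok.
aa: 1a undefined. 1a->0: no, b/baa meet in 1. 1a->1: no, b/aa meet in 1. Open state 2: 1a->2.
ab: 1b undefined. 1b->0: ok.
aab: 2b undefined. 2b->0: no, b/aabb meet in 1. 2b->1: no, b/aabbabb meet in 1. 2b->2: ok.
baa: 2a undefined. 2a->0: ok.
All examples now run through 3 states with every (state, symbol) defined. Accept strings end in {1}, Reject strings end in {0,2}; accept={1}.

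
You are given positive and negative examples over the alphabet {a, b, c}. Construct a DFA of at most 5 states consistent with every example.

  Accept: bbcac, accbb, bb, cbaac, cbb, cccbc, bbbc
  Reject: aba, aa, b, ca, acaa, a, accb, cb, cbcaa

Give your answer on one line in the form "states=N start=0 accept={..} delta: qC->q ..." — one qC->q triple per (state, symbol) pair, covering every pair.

State merging on the prefix tree: take the shortest (then alphabetical) example prefix whose next move is undefined and point that move at state 0, else 1, else 2, ...; a target is out if some Accept/Reject pair would then sit in one state with the same input left (inseparable). If every existing state is out, open a new one.
a: 0a undefined. 0a->0: ok.
b: 0b undefined. 0b->0: no, bb/aba meet in 0. Open state 1: 0b->1.
c: 0c undefined. 0c->0: ok.
bb: 1b undefined. 1b->0: no, bbcac/aa meet in 0. 1b->1: no, accbb/b meet in 1. Open state 2: 1b->2.
aba: 1a undefined. 1a->0: no, cbaac/aba meet in 0. 1a->1: ok.
bbb: 2b undefined. 2b->0: no, bbbc/aa meet in 0. 2b->1: ok.
bbc: 2c undefined. 2c->0: no, bbcac/aa meet in 0. 2c->1: ok.
cbc: 1c undefined. 1c->0: no, bbcac/aa meet in 0. 1c->1: no, bbcac/aba meet in 1. 1c->2: ok.
cbca: 2a undefined. 2a->0: ok.
All examples now run through 3 states with every (state, symbol) defined. Accept strings end in {2}, Reject strings end in {0,1}; accept={2}.

states=3 start=0 accept={2} delta: 0a->0 0b->1 0c->0 1a->1 1b->2 1c->2 2a->0 2b->1 2c->1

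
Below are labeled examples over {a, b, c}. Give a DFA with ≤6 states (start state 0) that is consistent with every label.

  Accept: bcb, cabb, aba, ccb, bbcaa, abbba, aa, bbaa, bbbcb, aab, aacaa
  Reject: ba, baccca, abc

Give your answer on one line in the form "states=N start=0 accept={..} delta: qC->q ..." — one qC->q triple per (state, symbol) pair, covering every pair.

State merging on the prefix tree: take the shortest (then alphabetical) example prefix whose next move is undefined and point that move at state 0, else 1, else 2, ...; a target is out if some Accept/Reject pair would then sit in one state with the same input left (inseparable). If every existing state is out, open a new one.
a: 0a undefined. 0a->0: no, aba/ba meet in 0 with "ba" left. Open state 1: 0a->1.
b: 0b undefined. 0b->0: ok.
c: 0c undefined. 0c->0: ok.
aa: 1a undefined. 1a->0: ok.
ab: 1b undefined. 1b->0: no, bcb/abc meet in 0. 1b->1: no, cabb/ba meet in 1. Open state 2: 1b->2.
aba: 2a undefined. 2a->0: ok.
abb: 2b undefined. 2b->0: no, abbba/ba meet in 1. 2b->1: no, cabb/ba meet in 1. 2b->2: ok.
abc: 2c undefined. 2c->0: no, bcb/abc meet in 0. 2c->1: ok.
bac: 1c undefined. 1c->0: ok.
All examples now run through 3 states with every (state, symbol) defined. Accept strings end in {0,2}, Reject strings end in {1}; accept={0,2}.

states=3 start=0 accept={0,2} delta: 0a->1 0b->0 0c->0 1a->0 1b->2 1c->0 2a->0 2b->2 2c->1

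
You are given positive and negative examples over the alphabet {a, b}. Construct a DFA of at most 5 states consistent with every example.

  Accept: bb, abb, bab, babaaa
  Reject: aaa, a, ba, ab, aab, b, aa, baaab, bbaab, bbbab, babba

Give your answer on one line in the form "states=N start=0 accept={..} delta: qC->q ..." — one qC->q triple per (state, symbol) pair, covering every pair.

Fold the examples into a partial DFA from state 0: repeatedly fix the first undefined (state, symbol) met by the shortest-then-alphabetical prefix, trying targets in increasing order and rejecting any under which an Accept and a Reject string meet in one state with the same remainder; add a state when all current targets are rejected. Accepting states are where Accept strings end.
a: 0a undefined. 0a->0: ok.
b: 0b undefined. 0b->0: no, bb/aaa meet in 0. Open state 1: 0b->1.
ba: 1a undefined. 1a->0: no, bab/ab meet in 1. 1a->1: no, bb/baaab meet in 1 with "b" left. Open state 2: 1a->2.
bb: 1b undefined. 1b->0: no, bb/aaa meet in 0. 1b->1: no, bb/ab meet in 1. 1b->2: no, bb/ba meet in 2. Open state 3: 1b->3.
baa: 2a undefined. 2a->0: ok.
bab: 2b undefined. 2b->0: no, bab/aaa meet in 0. 2b->1: no, bab/ab meet in 1. 2b->2: no, bab/ba meet in 2. 2b->3: ok.
bba: 3a undefined. 3a->0: no, babaaa/aaa meet in 0. 3a->1: no, bb/bbaab meet in 3. 3a->2: no, babaaa/aaa meet in 0. 3a->3: ok.
bbb: 3b undefined. 3b->0: ok.
All examples now run through 4 states with every (state, symbol) defined. Accept strings end in {3}, Reject strings end in {0,1,2}; accept={3}.

states=4 start=0 accept={3} delta: 0a->0 0b->1 1a->2 1b->3 2a->0 2b->3 3a->3 3b->0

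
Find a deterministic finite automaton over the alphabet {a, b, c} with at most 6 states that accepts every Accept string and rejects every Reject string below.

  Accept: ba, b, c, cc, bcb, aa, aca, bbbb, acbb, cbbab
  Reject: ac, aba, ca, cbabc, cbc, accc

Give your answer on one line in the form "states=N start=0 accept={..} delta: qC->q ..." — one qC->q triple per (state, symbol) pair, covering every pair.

states=5 start=0 accept={0,1,2,4} delta: 0a->1 0b->0 0c->2 1a->0 1b->2 1c->3 2a->3 2b->4 2c->0 3a->0 3b->0 3c->1 4a->2 4b->0 4c->3

Grow the machine one transition at a time. Run the examples from 0; the earliest place one falls off (shortest prefix, ties alphabetical) gets sent to the lowest-numbered state that keeps every Accept/Reject pair distinguishable — a pair clashes when both reach the same state with identical unread suffix — and to a fresh state only if none does.
a: 0a undefined. 0a->0: no, ba/aba meet in 0 with "ba" left. Open state 1: 0a->1.
b: 0b undefined. 0b->0: ok.
c: 0c undefined. 0c->0: no, ba/ca meet in 1. 0c->1: no, cc/ac meet in 1 with "c" left. Open state 2: 0c->2.
aa: 1a undefined. 1a->0: ok.
ab: 1b undefined. 1b->0: no, ba/aba meet in 1. 1b->1: no, b/aba meet in 0. 1b->2: ok.
ac: 1c undefined. 1c->0: no, b/ac meet in 0. 1c->1: no, ba/ac meet in 1. 1c->2: no, c/ac meet in 2. Open state 3: 1c->3.
ca: 2a undefined. 2a->0: no, b/aba meet in 0. 2a->1: no, ba/aba meet in 1. 2a->2: no, c/aba meet in 2. 2a->3: ok.
cb: 2b undefined. 2b->0: no, c/cbc meet in 2. 2b->1: no, c/cbabc meet in 2. 2b->2: no, cc/cbc meet in 2 with "c" left. 2b->3: no, bcb/ac meet in 3. Open state 4: 2b->4.
cc: 2c undefined. 2c->0: ok.
aca: 3a undefined. 3a->0: ok.
acb: 3b undefined. 3b->0: ok.
acc: 3c undefined. 3c->0: no, c/accc meet in 2. 3c->1: ok.
cba: 4a undefined. 4a->0: no, c/cbabc meet in 2. 4a->1: no, b/cbabc meet in 0. 4a->2: ok.
cbb: 4b undefined. 4b->0: ok.
cbc: 4c undefined. 4c->0: no, b/cbabc meet in 0. 4c->1: no, ba/cbabc meet in 1. 4c->2: no, c/cbabc meet in 2. 4c->3: ok.
All examples now run through 5 states with every (state, symbol) defined. Accept strings end in {0,1,2,4}, Reject strings end in {3}; accept={0,1,2,4}.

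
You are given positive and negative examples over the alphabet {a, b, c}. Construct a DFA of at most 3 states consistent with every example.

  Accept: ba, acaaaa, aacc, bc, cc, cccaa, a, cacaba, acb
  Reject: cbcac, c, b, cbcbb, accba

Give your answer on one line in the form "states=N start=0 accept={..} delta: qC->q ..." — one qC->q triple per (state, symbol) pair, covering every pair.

Fold the examples into a partial DFA from state 0: repeatedly fix the first undefined (state, symbol) met by the shortest-then-alphabetical prefix, trying targets in increasing order and rejecting any under which an Accept and a Reject string meet in one state with the same remainder; add a state when all current targets are rejected. Accepting states are where Accept strings end.
a: 0a undefined. 0a->0: ok.
b: 0b undefined. 0b->0: no, ba/b meet in 0. Open state 1: 0b->1.
c: 0c undefined. 0c->0: no, ba/accba meet in 1 with "a" left. 0c->1: ok.
ba: 1a undefined. 1a->0: ok.
bc: 1c undefined. 1c->0: no, ba/accba meet in 0. 1c->1: no, aacc/c meet in 1. Open state 2: 1c->2.
cb: 1b undefined. 1b->0: ok.
ccc: 2c undefined. 2c->0: ok.
accb: 2b undefined. 2b->0: no, ba/accba meet in 0. 2b->1: no, ba/accba meet in 0. 2b->2: ok.
accba: 2a undefined. 2a->0: no, ba/accba meet in 0. 2a->1: ok.
All examples now run through 3 states with every (state, symbol) defined. Accept strings end in {0,2}, Reject strings end in {1}; accept={0,2}.

states=3 start=0 accept={0,2} delta: 0a->0 0b->1 0c->1 1a->0 1b->0 1c->2 2a->1 2b->2 2c->0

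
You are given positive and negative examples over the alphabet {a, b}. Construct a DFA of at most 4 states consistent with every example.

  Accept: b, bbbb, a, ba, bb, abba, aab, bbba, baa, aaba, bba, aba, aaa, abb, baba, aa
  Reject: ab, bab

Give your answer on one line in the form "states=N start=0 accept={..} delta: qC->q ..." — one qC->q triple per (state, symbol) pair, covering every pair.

Fold the examples into a partial DFA from state 0: repeatedly fix the first undefined (state, symbol) met by the shortest-then-alphabetical prefix, trying targets in increasing order and rejecting any under which an Accept and a Reject string meet in one state with the same remainder; add a state when all current targets are rejected. Accepting states are where Accept strings end.
a: 0a undefined. 0a->0: no, b/ab meet in 0 with "b" left. Open state 1: 0a->1.
b: 0b undefined. 0b->0: ok.
aa: 1a undefined. 1a->0: ok.
ab: 1b undefined. 1b->0: no, b/ab meet in 0. 1b->1: no, a/ab meet in 1. Open state 2: 1b->2.
aba: 2a undefined. 2a->0: ok.
abb: 2b undefined. 2b->0: ok.
All examples now run through 3 states with every (state, symbol) defined. Accept strings end in {0,1}, Reject strings end in {2}; accept={0,1}.

states=3 start=0 accept={0,1} delta: 0a->1 0b->0 1a->0 1b->2 2a->0 2b->0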